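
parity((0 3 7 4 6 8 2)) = even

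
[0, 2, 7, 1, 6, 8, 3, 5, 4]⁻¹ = [0, 3, 1, 6, 8, 7, 4, 2, 5]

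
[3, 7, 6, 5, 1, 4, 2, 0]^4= [1, 5, 2, 7, 3, 0, 6, 4]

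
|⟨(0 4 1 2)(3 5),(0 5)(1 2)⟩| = 360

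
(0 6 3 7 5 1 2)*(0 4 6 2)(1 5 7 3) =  (0 2 4 6 1)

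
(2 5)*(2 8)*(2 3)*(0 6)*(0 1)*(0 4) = (0 6 1 4)(2 5 8 3)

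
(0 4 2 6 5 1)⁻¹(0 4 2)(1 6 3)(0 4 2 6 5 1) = (0 5 3)(2 6 4)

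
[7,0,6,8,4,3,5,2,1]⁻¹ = [1,8,7,5,4,6,2,0,3]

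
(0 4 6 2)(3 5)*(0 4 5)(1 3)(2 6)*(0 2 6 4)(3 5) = (0 3 2)(1 5)(4 6)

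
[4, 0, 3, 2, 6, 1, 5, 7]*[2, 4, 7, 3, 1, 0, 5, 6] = [1, 2, 3, 7, 5, 4, 0, 6]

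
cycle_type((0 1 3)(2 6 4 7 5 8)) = 3.6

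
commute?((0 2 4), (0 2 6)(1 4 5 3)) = no:(0 2 4) * (0 2 6)(1 4 5 3) = (0 6)(1 4 2 5 3), (0 2 6)(1 4 5 3) * (0 2 4) = (0 4 5 3 1)(2 6)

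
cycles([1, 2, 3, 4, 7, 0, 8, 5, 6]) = (0 1 2 3 4 7 5)(6 8)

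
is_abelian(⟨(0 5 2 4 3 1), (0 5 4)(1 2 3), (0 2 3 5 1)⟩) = no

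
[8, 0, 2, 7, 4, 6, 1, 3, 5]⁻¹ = [1, 6, 2, 7, 4, 8, 5, 3, 0]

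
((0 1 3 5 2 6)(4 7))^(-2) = (0 2 3)(1 6 5)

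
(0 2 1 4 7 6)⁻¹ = (0 6 7 4 1 2)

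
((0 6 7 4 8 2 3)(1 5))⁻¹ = (0 3 2 8 4 7 6)(1 5)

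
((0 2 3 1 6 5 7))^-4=(0 1 7 3 5 2 6)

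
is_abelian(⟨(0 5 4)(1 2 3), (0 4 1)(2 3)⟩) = no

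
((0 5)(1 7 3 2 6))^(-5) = (0 5)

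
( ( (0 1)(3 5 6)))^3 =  (0 1)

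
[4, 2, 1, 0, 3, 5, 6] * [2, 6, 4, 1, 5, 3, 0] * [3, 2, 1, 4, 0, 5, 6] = [5, 0, 6, 1, 2, 4, 3]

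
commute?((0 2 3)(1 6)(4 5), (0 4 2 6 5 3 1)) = no:(0 2 3)(1 6)(4 5) * (0 4 2 6 5 3 1) = (0 6)(1 5 2)(3 4), (0 4 2 6 5 3 1) * (0 2 3)(1 6)(4 5) = (0 5)(1 2)(3 6 4)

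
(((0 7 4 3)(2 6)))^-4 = ()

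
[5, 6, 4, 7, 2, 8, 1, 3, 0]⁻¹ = [8, 6, 4, 7, 2, 0, 1, 3, 5]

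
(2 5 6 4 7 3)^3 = (2 4)(3 6)(5 7)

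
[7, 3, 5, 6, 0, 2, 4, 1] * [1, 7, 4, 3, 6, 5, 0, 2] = [2, 3, 5, 0, 1, 4, 6, 7]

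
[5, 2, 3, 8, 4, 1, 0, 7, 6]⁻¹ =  [6, 5, 1, 2, 4, 0, 8, 7, 3]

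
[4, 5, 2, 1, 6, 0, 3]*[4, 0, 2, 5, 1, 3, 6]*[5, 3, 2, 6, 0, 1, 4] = [3, 6, 2, 5, 4, 0, 1]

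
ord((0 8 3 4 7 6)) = 6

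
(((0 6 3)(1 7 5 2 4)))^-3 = (1 5 4 7 2)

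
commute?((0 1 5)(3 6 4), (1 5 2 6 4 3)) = no:(0 1 5)(3 6 4) * (1 5 2 6 4 3) = (0 5)(1 2 6 3 4), (1 5 2 6 4 3) * (0 1 5)(3 6 4) = (0 1)(2 4 6 3 5)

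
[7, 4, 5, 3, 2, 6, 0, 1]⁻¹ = [6, 7, 4, 3, 1, 2, 5, 0]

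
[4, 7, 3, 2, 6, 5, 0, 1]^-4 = [6, 1, 2, 3, 0, 5, 4, 7]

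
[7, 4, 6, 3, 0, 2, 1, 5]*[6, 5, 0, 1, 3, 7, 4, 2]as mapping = [0→2, 1→3, 2→4, 3→1, 4→6, 5→0, 6→5, 7→7]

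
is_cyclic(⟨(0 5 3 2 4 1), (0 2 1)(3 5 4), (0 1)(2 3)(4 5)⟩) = no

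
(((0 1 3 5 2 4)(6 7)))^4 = (0 2 3)(1 4 5)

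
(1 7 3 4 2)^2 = (1 3 2 7 4)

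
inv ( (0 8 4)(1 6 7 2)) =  (0 4 8)(1 2 7 6)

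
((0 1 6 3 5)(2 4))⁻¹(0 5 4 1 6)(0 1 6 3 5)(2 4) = (0 2 6 3 1)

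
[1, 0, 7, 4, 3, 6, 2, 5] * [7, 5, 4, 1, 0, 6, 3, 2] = [5, 7, 2, 0, 1, 3, 4, 6]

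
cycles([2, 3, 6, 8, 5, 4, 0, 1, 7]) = (0 2 6) (1 3 8 7) (4 5) 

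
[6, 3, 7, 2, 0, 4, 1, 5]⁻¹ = [4, 6, 3, 1, 5, 7, 0, 2]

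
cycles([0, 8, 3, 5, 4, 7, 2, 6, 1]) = (1 8)(2 3 5 7 6)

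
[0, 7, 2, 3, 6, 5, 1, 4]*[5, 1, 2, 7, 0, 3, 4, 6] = [5, 6, 2, 7, 4, 3, 1, 0] 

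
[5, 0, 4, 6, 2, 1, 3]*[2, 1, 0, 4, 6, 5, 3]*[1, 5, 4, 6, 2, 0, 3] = [0, 4, 3, 6, 1, 5, 2]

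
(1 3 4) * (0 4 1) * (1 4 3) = (0 3 4)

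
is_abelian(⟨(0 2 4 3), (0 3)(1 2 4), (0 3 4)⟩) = no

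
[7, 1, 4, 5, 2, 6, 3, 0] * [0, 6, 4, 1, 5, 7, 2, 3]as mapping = [0→3, 1→6, 2→5, 3→7, 4→4, 5→2, 6→1, 7→0]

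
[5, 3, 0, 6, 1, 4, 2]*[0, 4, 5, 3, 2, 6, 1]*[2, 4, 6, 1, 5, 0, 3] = [3, 1, 2, 4, 5, 6, 0]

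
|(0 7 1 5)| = 4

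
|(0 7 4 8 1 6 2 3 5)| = 9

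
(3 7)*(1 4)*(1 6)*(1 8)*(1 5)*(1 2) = (1 4 6 8 5 2)(3 7)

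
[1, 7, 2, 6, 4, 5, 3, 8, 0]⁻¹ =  [8, 0, 2, 6, 4, 5, 3, 1, 7]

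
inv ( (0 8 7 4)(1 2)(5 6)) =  (0 4 7 8)(1 2)(5 6)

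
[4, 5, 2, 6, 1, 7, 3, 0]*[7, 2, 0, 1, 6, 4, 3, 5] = [6, 4, 0, 3, 2, 5, 1, 7]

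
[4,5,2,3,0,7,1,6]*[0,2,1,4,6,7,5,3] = [6,7,1,4,0,3,2,5]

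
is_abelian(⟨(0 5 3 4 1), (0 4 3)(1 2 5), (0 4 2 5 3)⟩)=no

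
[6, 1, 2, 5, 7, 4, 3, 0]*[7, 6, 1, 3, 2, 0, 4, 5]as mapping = [0→4, 1→6, 2→1, 3→0, 4→5, 5→2, 6→3, 7→7]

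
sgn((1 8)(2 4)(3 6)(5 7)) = 1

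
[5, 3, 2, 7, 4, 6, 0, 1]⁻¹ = [6, 7, 2, 1, 4, 0, 5, 3]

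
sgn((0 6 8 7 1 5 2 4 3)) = 1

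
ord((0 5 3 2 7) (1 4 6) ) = 15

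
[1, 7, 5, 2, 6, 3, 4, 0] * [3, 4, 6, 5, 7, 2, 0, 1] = [4, 1, 2, 6, 0, 5, 7, 3]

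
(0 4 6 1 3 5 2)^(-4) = (0 1 2 6 5 4 3)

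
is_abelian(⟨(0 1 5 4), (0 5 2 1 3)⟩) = no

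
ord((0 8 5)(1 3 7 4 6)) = 15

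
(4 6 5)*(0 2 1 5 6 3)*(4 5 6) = (0 2 1 6 4 3)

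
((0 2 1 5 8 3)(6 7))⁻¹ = (0 3 8 5 1 2)(6 7)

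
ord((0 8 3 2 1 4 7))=7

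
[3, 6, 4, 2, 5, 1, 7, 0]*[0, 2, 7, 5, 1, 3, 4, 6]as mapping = [0→5, 1→4, 2→1, 3→7, 4→3, 5→2, 6→6, 7→0]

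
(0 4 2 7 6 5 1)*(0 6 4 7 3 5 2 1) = (0 7 4 1 6 2 3 5)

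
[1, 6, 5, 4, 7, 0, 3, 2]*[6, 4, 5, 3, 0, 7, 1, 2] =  [4, 1, 7, 0, 2, 6, 3, 5]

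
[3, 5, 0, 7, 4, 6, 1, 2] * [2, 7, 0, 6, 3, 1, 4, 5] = [6, 1, 2, 5, 3, 4, 7, 0]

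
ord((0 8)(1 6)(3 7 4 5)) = 4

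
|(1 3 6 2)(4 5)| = 4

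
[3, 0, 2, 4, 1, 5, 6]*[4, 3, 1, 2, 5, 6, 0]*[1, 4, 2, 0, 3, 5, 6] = [2, 3, 4, 5, 0, 6, 1]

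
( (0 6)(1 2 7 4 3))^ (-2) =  (1 4 2 3 7)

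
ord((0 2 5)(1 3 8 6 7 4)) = 6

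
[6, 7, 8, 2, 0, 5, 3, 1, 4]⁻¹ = [4, 7, 3, 6, 8, 5, 0, 1, 2]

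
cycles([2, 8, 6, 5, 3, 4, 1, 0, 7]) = (0 2 6 1 8 7)(3 5 4)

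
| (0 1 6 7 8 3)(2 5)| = 6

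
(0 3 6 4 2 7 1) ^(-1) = (0 1 7 2 4 6 3) 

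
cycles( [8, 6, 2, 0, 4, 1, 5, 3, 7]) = (0 8 7 3)(1 6 5)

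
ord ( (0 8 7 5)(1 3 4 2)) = 4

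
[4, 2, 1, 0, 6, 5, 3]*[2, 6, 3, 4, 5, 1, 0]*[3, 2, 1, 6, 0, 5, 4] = [5, 6, 4, 1, 3, 2, 0]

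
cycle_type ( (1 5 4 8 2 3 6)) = 7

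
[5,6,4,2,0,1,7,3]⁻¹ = [4,5,3,7,2,0,1,6]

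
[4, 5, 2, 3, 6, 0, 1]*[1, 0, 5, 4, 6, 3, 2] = [6, 3, 5, 4, 2, 1, 0]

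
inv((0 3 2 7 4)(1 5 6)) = (0 4 7 2 3)(1 6 5)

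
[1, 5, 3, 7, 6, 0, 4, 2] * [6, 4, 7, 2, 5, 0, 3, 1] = [4, 0, 2, 1, 3, 6, 5, 7]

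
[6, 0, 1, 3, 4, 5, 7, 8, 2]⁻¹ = [1, 2, 8, 3, 4, 5, 0, 6, 7]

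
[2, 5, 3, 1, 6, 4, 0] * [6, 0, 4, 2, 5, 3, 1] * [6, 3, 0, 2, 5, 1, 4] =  [5, 2, 0, 6, 3, 1, 4]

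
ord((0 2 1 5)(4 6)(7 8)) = 4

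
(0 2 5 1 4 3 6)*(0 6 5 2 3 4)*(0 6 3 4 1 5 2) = (0 4 1 6 3 2)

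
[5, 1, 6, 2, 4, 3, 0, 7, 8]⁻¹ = [6, 1, 3, 5, 4, 0, 2, 7, 8]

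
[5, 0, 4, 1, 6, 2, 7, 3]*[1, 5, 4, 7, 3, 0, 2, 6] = [0, 1, 3, 5, 2, 4, 6, 7]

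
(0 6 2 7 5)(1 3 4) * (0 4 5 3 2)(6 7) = (0 7 3 5 4 1 2 6)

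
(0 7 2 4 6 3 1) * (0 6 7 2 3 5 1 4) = (0 2) (1 6 5) (3 4 7) 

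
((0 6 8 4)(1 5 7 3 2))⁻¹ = (0 4 8 6)(1 2 3 7 5)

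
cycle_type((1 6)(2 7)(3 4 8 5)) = 2^2.4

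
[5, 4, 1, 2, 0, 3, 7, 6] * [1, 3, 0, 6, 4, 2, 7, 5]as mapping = [0→2, 1→4, 2→3, 3→0, 4→1, 5→6, 6→5, 7→7]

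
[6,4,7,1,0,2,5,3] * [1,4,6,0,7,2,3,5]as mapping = [0→3,1→7,2→5,3→4,4→1,5→6,6→2,7→0]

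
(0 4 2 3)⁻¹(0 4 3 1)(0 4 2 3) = (0 1 4 2)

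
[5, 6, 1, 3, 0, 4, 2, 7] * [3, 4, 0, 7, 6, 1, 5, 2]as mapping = [0→1, 1→5, 2→4, 3→7, 4→3, 5→6, 6→0, 7→2]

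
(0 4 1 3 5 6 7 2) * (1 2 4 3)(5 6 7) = (0 3 6 5 7 4 2)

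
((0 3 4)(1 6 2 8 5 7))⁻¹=(0 4 3)(1 7 5 8 2 6)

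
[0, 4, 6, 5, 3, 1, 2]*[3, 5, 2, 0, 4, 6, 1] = [3, 4, 1, 6, 0, 5, 2]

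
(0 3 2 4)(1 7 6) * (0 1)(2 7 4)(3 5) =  (0 5 3 7 6)(1 4)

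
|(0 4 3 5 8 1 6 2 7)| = 9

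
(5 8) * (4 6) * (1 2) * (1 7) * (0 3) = (0 3)(1 2 7)(4 6)(5 8)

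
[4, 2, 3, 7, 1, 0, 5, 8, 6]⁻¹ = [5, 4, 1, 2, 0, 6, 8, 3, 7]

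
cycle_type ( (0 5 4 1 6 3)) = 6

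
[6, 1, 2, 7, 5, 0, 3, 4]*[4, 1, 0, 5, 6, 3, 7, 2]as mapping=[0→7, 1→1, 2→0, 3→2, 4→3, 5→4, 6→5, 7→6]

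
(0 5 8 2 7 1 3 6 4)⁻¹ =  (0 4 6 3 1 7 2 8 5)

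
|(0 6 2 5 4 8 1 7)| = 8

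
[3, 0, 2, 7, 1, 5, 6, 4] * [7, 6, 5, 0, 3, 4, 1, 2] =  [0, 7, 5, 2, 6, 4, 1, 3]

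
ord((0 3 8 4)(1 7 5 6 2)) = 20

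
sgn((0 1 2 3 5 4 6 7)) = -1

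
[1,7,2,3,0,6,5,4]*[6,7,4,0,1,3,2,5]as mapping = [0→7,1→5,2→4,3→0,4→6,5→2,6→3,7→1]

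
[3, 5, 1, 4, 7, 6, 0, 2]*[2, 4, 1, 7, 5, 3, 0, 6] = [7, 3, 4, 5, 6, 0, 2, 1]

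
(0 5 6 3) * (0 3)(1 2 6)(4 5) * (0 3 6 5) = (0 4)(1 2 5)(3 6)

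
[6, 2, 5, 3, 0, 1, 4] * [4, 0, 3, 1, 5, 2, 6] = [6, 3, 2, 1, 4, 0, 5]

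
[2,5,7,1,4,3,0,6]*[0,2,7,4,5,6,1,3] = [7,6,3,2,5,4,0,1]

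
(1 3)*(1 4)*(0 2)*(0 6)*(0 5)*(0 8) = (0 2 6 5 8)(1 3 4)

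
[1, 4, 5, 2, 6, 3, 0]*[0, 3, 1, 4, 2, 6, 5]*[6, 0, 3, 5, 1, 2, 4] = [5, 3, 4, 0, 2, 1, 6]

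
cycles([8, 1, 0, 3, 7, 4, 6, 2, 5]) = (0 8 5 4 7 2)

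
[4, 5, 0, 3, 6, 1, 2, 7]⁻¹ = [2, 5, 6, 3, 0, 1, 4, 7]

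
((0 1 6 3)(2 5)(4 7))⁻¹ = (0 3 6 1)(2 5)(4 7)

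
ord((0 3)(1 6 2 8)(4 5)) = 4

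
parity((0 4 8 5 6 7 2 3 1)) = even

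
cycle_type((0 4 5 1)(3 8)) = 2.4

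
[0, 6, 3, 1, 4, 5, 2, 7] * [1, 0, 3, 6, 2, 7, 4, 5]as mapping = [0→1, 1→4, 2→6, 3→0, 4→2, 5→7, 6→3, 7→5]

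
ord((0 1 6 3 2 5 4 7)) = 8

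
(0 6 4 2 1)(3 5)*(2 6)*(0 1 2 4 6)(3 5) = (0 4)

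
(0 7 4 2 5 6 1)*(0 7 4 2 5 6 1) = (0 4 5 1 7 2 6)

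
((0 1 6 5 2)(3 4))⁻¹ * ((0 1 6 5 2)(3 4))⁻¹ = (0 5 1 2 6)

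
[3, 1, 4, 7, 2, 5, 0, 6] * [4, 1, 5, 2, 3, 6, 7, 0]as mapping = [0→2, 1→1, 2→3, 3→0, 4→5, 5→6, 6→4, 7→7]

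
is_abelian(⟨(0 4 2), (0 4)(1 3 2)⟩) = no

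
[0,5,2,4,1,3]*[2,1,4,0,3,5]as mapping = [0→2,1→5,2→4,3→3,4→1,5→0]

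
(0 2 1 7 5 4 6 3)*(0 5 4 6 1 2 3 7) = (0 3 5 6 7 4 1)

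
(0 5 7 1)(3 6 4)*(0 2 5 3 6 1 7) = (0 3 1 2 5)(4 6)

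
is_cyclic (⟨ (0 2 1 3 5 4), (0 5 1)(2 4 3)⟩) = yes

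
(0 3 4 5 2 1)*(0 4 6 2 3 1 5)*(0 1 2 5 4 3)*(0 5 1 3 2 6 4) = (0 6 1 2) (3 4) 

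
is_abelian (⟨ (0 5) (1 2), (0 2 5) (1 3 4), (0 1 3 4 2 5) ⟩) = no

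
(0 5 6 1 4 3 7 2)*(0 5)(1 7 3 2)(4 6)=(1 6 7)(2 5 4)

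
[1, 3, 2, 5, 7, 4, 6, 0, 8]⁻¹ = [7, 0, 2, 1, 5, 3, 6, 4, 8]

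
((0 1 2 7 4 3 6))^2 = (0 2 4 6 1 7 3)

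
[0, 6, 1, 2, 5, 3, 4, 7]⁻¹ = [0, 2, 3, 5, 6, 4, 1, 7]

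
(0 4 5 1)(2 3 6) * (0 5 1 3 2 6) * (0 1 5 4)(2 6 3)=(1 4 5 2 6 3)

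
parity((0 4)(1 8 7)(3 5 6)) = odd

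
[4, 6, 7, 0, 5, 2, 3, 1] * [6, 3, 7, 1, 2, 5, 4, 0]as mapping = [0→2, 1→4, 2→0, 3→6, 4→5, 5→7, 6→1, 7→3]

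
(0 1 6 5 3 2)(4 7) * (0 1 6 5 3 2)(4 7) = (0 6 3)(1 5 2)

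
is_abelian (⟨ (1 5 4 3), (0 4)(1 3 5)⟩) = no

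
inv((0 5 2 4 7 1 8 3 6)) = (0 6 3 8 1 7 4 2 5)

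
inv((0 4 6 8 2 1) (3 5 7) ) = (0 1 2 8 6 4) (3 7 5) 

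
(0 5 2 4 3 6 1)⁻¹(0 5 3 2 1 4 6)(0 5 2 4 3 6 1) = (0 3 1 5 2 6 4)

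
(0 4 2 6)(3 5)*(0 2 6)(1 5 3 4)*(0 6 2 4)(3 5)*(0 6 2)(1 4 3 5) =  (0 4)(1 5 6 3)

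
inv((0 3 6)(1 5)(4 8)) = (0 6 3)(1 5)(4 8)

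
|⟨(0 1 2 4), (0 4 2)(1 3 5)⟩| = 120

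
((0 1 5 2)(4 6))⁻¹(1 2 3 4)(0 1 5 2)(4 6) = (0 3 6 5)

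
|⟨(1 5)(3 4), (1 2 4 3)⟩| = 20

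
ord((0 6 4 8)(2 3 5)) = 12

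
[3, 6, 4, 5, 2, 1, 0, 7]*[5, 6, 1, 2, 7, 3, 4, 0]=[2, 4, 7, 3, 1, 6, 5, 0]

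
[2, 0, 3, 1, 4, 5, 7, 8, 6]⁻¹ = [1, 3, 0, 2, 4, 5, 8, 6, 7]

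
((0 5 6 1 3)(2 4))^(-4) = (0 5 6 1 3)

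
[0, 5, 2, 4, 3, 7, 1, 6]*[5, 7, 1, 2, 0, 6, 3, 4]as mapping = [0→5, 1→6, 2→1, 3→0, 4→2, 5→4, 6→7, 7→3]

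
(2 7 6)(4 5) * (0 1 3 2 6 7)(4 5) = (0 1 3 2)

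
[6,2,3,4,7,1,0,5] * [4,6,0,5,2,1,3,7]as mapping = [0→3,1→0,2→5,3→2,4→7,5→6,6→4,7→1]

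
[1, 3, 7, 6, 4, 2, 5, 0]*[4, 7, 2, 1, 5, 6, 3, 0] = [7, 1, 0, 3, 5, 2, 6, 4]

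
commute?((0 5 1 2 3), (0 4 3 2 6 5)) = no:(0 5 1 2 3)*(0 4 3 2 6 5) = (1 6 5)(3 4), (0 4 3 2 6 5)*(0 5 1 2 3) = (0 4)(1 2 6)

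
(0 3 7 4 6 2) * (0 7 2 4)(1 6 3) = (0 1 6 4 3 2 7)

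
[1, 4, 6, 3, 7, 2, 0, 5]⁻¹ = [6, 0, 5, 3, 1, 7, 2, 4]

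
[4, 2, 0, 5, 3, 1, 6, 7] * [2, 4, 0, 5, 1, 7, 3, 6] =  [1, 0, 2, 7, 5, 4, 3, 6]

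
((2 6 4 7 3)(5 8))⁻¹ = (2 3 7 4 6)(5 8)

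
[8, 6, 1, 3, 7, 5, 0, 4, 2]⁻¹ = [6, 2, 8, 3, 7, 5, 1, 4, 0]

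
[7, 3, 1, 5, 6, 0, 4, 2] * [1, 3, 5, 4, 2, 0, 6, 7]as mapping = [0→7, 1→4, 2→3, 3→0, 4→6, 5→1, 6→2, 7→5]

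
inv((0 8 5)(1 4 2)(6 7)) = (0 5 8)(1 2 4)(6 7)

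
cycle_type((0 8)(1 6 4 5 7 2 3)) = 2.7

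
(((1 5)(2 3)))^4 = ()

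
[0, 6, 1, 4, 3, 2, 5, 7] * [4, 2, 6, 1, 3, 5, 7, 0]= [4, 7, 2, 3, 1, 6, 5, 0]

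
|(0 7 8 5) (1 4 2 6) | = 4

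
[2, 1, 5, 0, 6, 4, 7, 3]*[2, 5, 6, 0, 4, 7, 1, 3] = [6, 5, 7, 2, 1, 4, 3, 0] 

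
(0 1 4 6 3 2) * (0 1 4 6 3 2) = (0 4 3)(1 6 2)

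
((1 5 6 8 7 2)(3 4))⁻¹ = (1 2 7 8 6 5)(3 4)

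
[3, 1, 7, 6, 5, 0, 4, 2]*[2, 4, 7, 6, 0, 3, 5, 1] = [6, 4, 1, 5, 3, 2, 0, 7]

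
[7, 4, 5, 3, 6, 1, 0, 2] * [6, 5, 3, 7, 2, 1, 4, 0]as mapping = [0→0, 1→2, 2→1, 3→7, 4→4, 5→5, 6→6, 7→3]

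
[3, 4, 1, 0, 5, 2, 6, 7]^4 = [0, 1, 2, 3, 4, 5, 6, 7]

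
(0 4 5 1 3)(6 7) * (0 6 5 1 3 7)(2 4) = (0 2 4 1 7 5 3 6)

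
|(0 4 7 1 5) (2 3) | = 10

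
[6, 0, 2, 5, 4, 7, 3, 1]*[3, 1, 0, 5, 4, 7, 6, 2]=[6, 3, 0, 7, 4, 2, 5, 1]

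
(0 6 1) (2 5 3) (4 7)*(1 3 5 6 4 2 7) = (0 4 1) (2 6 3 7) 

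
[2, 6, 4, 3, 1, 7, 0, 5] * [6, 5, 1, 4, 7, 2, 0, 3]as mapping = [0→1, 1→0, 2→7, 3→4, 4→5, 5→3, 6→6, 7→2]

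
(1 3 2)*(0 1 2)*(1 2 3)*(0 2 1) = (0 1)(2 3)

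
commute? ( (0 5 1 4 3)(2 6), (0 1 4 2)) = no: (0 5 1 4 3)(2 6) * (0 1 4 2) = (0 5 4 3 1 2 6), (0 1 4 2) * (0 5 1 4 3)(2 6) = (0 4 6 2 5 1 3)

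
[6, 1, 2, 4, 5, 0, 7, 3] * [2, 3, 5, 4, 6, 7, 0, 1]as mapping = [0→0, 1→3, 2→5, 3→6, 4→7, 5→2, 6→1, 7→4]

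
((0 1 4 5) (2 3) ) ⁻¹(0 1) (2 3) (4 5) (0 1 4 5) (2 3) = (0 5) (1 4) (2 3) 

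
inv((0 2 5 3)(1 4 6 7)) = (0 3 5 2)(1 7 6 4)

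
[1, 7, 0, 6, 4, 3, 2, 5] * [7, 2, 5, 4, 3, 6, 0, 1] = [2, 1, 7, 0, 3, 4, 5, 6]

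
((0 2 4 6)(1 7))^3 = (0 6 4 2)(1 7)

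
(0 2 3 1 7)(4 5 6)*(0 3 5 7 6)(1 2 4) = (0 4 7 3 2 5)(1 6)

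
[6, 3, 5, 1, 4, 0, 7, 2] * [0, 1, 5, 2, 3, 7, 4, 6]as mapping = [0→4, 1→2, 2→7, 3→1, 4→3, 5→0, 6→6, 7→5]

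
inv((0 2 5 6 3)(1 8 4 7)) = (0 3 6 5 2)(1 7 4 8)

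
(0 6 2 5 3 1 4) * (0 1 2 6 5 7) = (0 5 3 2 7)(1 4)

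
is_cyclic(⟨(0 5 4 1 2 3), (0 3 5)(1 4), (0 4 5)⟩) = no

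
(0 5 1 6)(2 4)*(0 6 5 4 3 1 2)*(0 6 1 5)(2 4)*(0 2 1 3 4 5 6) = (0 1 2 4)(3 6)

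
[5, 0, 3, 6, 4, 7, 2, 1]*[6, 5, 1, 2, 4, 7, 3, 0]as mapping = [0→7, 1→6, 2→2, 3→3, 4→4, 5→0, 6→1, 7→5]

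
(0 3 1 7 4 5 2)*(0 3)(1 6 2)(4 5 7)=(1 4 7 5)(2 3 6)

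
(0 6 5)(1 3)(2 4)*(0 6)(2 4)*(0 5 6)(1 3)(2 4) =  (0 5)(2 4)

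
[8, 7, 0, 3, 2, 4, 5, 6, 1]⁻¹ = [2, 8, 4, 3, 5, 6, 7, 1, 0]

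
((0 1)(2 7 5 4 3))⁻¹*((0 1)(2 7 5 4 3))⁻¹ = (2 4 7 3 5)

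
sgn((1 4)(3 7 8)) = -1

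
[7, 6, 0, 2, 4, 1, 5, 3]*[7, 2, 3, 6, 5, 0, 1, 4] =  [4, 1, 7, 3, 5, 2, 0, 6]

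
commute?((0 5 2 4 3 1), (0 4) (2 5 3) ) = no:(0 5 2 4 3 1)*(0 4) (2 5 3) = (0 3 1 4 2), (0 4) (2 5 3)*(0 5 2 4 3 1) = (0 3 4 5 1) 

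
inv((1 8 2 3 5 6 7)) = (1 7 6 5 3 2 8)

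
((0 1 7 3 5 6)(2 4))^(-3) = (0 3)(1 5)(2 4)(6 7)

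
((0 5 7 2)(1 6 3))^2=(0 7)(1 3 6)(2 5)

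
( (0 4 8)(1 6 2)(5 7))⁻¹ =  (0 8 4)(1 2 6)(5 7)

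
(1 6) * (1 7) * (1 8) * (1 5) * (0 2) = (0 2)(1 6 7 8 5)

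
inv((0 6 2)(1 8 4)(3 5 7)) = (0 2 6)(1 4 8)(3 7 5)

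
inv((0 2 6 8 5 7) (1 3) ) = (0 7 5 8 6 2) (1 3) 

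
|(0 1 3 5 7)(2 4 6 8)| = 20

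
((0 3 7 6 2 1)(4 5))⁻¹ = (0 1 2 6 7 3)(4 5)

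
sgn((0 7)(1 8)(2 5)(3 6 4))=-1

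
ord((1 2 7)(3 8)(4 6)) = 6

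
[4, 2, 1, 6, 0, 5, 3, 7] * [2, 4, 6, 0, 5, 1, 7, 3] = [5, 6, 4, 7, 2, 1, 0, 3]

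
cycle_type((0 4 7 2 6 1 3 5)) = 8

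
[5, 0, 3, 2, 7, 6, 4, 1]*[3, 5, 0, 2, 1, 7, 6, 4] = [7, 3, 2, 0, 4, 6, 1, 5] 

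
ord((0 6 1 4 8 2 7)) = 7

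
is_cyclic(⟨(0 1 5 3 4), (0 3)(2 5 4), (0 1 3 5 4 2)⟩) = no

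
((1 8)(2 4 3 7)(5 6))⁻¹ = (1 8)(2 7 3 4)(5 6)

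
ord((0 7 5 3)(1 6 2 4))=4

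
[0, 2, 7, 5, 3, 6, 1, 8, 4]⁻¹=[0, 6, 1, 4, 8, 3, 5, 2, 7]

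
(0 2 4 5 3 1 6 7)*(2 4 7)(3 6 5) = (0 4 3 1 5 6 2 7)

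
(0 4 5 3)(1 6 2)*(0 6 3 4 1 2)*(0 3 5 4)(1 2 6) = (0 2 6 3 1 5)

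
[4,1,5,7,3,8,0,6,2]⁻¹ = [6,1,8,4,0,2,7,3,5]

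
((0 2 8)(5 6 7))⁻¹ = (0 8 2)(5 7 6)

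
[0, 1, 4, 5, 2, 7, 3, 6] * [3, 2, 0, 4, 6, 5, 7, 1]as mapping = [0→3, 1→2, 2→6, 3→5, 4→0, 5→1, 6→4, 7→7]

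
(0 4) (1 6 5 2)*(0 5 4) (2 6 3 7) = (1 3 7 2) (4 5 6) 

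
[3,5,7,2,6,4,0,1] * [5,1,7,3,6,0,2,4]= [3,0,4,7,2,6,5,1] 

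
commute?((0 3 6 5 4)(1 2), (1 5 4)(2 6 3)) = no:(0 3 6 5 4)(1 2)*(1 5 4)(2 6 3) = (0 2 5 1 6 4), (1 5 4)(2 6 3)*(0 3 6 5 4)(1 2) = (0 3 1 4 2 5)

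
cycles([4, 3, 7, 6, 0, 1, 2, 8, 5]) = (0 4)(1 3 6 2 7 8 5)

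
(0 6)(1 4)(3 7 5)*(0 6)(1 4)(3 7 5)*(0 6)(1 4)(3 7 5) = (0 6)(1 4)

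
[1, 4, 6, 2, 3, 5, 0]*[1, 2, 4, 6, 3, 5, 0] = [2, 3, 0, 4, 6, 5, 1]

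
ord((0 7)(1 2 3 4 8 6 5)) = 14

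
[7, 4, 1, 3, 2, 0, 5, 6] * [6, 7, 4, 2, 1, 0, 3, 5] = [5, 1, 7, 2, 4, 6, 0, 3]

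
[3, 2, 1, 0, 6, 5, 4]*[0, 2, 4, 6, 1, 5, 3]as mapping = [0→6, 1→4, 2→2, 3→0, 4→3, 5→5, 6→1]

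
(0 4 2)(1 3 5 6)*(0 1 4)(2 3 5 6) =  (1 5 2)(3 6 4)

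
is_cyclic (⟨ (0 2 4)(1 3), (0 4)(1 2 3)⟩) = no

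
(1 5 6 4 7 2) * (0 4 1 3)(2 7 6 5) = (0 4 6 1 2 3)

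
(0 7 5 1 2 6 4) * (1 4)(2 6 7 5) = (0 5 4)(1 6)(2 7)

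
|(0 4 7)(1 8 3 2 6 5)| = 6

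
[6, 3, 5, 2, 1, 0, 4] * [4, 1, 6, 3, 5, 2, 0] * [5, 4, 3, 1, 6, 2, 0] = [5, 1, 3, 0, 4, 6, 2]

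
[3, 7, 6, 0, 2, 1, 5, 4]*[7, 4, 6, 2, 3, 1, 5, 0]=[2, 0, 5, 7, 6, 4, 1, 3]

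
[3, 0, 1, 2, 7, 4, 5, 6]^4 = [0, 1, 2, 3, 4, 5, 6, 7]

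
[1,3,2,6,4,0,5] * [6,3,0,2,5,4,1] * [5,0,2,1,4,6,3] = [1,2,5,0,6,3,4]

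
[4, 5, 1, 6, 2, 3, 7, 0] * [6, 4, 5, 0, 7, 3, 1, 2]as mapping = [0→7, 1→3, 2→4, 3→1, 4→5, 5→0, 6→2, 7→6]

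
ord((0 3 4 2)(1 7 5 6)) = 4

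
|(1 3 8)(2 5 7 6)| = 12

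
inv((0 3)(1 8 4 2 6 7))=(0 3)(1 7 6 2 4 8)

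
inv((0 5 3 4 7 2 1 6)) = (0 6 1 2 7 4 3 5)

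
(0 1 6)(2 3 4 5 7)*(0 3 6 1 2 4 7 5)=(0 2 6 3 7 4)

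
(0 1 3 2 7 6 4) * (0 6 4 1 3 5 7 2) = (0 3) (1 5 7 4 6) 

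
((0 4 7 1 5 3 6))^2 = (0 7 5 6 4 1 3)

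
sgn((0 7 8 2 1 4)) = -1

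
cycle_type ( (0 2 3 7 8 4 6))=7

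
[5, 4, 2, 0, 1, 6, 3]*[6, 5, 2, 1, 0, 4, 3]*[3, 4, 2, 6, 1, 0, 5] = [1, 3, 2, 5, 0, 6, 4]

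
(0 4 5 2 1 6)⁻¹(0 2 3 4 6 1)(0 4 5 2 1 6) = (0 6 4 1 3 5)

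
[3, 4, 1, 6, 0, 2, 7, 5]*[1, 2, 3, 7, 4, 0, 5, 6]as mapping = [0→7, 1→4, 2→2, 3→5, 4→1, 5→3, 6→6, 7→0]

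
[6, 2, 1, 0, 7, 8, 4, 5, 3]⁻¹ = [3, 2, 1, 8, 6, 7, 0, 4, 5]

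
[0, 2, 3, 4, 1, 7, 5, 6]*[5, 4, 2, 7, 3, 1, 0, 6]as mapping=[0→5, 1→2, 2→7, 3→3, 4→4, 5→6, 6→1, 7→0]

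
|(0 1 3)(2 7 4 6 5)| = 15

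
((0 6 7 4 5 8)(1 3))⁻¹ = (0 8 5 4 7 6)(1 3)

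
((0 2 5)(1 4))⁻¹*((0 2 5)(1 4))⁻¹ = (0 2 5)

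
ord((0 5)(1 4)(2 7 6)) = 6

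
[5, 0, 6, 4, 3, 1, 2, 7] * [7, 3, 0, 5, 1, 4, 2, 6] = [4, 7, 2, 1, 5, 3, 0, 6]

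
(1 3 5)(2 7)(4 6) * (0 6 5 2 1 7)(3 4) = (0 6 3 2)(1 4 5 7)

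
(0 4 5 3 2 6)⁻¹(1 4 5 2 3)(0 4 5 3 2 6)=(1 5 3 6 2)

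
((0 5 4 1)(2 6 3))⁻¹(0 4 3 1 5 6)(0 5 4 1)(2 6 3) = (0 4 3 5 1 2)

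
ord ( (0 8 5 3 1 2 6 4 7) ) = 9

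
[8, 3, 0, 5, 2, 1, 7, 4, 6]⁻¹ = [2, 5, 4, 1, 7, 3, 8, 6, 0]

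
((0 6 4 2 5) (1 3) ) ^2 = (0 4 5 6 2) 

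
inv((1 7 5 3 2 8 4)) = (1 4 8 2 3 5 7)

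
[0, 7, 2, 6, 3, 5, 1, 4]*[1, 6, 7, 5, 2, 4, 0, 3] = [1, 3, 7, 0, 5, 4, 6, 2]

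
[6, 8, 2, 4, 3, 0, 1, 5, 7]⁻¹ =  [5, 6, 2, 4, 3, 7, 0, 8, 1]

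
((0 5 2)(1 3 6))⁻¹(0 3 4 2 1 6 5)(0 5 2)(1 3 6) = (0 3 1 2 5 6 4)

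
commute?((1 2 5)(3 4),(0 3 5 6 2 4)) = no:(1 2 5)(3 4)*(0 3 5 6 2 4) = (0 3)(1 4 5)(2 6),(0 3 5 6 2 4)*(1 2 5)(3 4) = (0 4)(1 2 3)(5 6)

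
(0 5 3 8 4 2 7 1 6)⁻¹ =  (0 6 1 7 2 4 8 3 5)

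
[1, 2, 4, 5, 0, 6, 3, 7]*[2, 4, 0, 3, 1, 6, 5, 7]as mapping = [0→4, 1→0, 2→1, 3→6, 4→2, 5→5, 6→3, 7→7]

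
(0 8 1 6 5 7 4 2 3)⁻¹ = (0 3 2 4 7 5 6 1 8)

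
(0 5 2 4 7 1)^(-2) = (0 7 2)(1 4 5)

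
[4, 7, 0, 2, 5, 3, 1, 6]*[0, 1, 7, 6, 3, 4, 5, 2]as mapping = [0→3, 1→2, 2→0, 3→7, 4→4, 5→6, 6→1, 7→5]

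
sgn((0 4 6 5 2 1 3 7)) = -1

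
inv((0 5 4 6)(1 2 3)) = (0 6 4 5)(1 3 2)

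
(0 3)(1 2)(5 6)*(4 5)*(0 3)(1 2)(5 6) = (4 6)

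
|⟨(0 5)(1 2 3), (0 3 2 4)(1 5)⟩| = 720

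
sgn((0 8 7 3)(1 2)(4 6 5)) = 1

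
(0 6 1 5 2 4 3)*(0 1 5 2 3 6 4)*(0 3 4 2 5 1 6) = (0 2 3 6 1 5 4)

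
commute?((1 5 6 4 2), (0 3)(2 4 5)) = no:(1 5 6 4 2) * (0 3)(2 4 5) = (0 3)(1 2)(5 6), (0 3)(2 4 5) * (1 5 6 4 2) = (0 3)(1 5)(4 6)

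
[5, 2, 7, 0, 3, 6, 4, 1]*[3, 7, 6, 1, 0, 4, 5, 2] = [4, 6, 2, 3, 1, 5, 0, 7]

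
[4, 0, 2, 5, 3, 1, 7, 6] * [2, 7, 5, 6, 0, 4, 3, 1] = [0, 2, 5, 4, 6, 7, 1, 3] 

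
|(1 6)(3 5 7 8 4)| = 10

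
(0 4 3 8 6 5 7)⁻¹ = (0 7 5 6 8 3 4)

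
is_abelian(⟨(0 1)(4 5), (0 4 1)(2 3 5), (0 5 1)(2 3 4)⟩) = no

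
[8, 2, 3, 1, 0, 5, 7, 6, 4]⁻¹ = [4, 3, 1, 2, 8, 5, 7, 6, 0]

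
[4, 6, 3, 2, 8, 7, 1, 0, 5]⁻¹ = [7, 6, 3, 2, 0, 8, 1, 5, 4]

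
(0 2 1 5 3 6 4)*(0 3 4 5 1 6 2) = (2 6 5 4 3)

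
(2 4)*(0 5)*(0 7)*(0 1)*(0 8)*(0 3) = (0 5 7 1 8 3)(2 4)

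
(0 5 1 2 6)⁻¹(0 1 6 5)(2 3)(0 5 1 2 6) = (0 1 5 2)(3 6)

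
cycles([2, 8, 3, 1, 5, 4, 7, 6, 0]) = (0 2 3 1 8)(4 5)(6 7)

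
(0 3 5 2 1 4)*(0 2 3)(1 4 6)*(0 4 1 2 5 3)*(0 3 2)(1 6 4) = (0 1 4 5 3 2 6)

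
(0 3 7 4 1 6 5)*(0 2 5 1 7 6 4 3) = (1 4 7 3 6)(2 5)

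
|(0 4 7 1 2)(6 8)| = 10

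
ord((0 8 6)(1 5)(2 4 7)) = 6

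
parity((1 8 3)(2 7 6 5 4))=even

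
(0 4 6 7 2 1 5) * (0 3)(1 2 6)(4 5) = (0 5 3)(1 4)(6 7)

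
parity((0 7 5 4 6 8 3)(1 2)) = odd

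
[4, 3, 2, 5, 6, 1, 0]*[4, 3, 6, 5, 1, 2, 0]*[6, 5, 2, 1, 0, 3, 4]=[5, 3, 4, 2, 6, 1, 0]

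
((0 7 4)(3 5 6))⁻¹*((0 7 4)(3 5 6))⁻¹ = (0 7 4)(3 5 6)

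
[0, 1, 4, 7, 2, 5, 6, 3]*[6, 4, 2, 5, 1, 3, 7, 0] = [6, 4, 1, 0, 2, 3, 7, 5]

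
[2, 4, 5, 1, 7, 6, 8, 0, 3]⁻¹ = [7, 3, 0, 8, 1, 2, 5, 4, 6]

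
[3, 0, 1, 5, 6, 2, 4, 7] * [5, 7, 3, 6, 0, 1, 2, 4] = [6, 5, 7, 1, 2, 3, 0, 4]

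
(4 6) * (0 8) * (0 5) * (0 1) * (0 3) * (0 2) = (0 8 5 1 3 2)(4 6)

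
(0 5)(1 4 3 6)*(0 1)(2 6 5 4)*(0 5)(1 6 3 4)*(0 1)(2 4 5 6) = (1 4 5 2 3)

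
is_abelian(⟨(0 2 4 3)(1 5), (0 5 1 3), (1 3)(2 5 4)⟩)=no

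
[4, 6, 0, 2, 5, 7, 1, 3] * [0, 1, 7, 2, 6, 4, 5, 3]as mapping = [0→6, 1→5, 2→0, 3→7, 4→4, 5→3, 6→1, 7→2]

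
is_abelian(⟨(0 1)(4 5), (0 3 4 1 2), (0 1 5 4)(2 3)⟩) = no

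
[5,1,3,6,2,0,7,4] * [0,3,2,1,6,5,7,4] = [5,3,1,7,2,0,4,6]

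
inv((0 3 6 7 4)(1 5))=(0 4 7 6 3)(1 5)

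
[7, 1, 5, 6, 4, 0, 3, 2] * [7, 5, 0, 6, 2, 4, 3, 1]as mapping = [0→1, 1→5, 2→4, 3→3, 4→2, 5→7, 6→6, 7→0]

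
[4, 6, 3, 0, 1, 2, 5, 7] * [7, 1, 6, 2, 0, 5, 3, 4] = [0, 3, 2, 7, 1, 6, 5, 4] 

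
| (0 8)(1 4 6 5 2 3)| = 6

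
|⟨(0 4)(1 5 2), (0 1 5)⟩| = 120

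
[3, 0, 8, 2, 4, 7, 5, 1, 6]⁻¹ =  [1, 7, 3, 0, 4, 6, 8, 5, 2]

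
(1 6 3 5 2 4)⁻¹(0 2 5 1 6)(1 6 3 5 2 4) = (0 4 2 6 3)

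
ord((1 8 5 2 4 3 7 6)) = 8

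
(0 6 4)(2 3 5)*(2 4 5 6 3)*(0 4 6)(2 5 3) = (0 2 5 6 3)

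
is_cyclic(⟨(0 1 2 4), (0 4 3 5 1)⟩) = no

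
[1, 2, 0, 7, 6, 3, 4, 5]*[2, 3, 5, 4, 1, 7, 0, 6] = [3, 5, 2, 6, 0, 4, 1, 7]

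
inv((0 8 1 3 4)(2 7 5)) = (0 4 3 1 8)(2 5 7)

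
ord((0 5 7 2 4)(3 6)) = 10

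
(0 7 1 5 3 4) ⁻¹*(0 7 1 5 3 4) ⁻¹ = (0 3 1) (4 5 7) 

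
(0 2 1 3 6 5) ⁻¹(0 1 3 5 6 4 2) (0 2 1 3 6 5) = (0 5 4 1 2 3 6) 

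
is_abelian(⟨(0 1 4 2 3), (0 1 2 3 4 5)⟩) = no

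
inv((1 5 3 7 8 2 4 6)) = (1 6 4 2 8 7 3 5)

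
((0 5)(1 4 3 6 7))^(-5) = (0 5)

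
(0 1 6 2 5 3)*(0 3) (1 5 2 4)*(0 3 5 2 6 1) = (0 2 6 4) (3 5) 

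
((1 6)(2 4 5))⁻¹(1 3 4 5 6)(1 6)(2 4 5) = (1 6 3 5 2)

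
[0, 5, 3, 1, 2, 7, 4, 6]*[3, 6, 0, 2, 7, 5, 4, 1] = [3, 5, 2, 6, 0, 1, 7, 4]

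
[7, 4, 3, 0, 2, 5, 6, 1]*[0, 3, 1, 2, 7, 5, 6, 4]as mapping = [0→4, 1→7, 2→2, 3→0, 4→1, 5→5, 6→6, 7→3]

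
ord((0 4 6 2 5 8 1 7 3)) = 9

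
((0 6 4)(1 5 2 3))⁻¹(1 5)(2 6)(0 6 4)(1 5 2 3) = (2 5)(3 4)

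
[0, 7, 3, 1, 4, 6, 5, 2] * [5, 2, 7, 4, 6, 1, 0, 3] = [5, 3, 4, 2, 6, 0, 1, 7]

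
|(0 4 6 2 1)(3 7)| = 10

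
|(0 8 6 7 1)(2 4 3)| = 15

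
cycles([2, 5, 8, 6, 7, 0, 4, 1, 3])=(0 2 8 3 6 4 7 1 5)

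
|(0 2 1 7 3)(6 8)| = 10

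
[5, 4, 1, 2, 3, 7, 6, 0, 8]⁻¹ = [7, 2, 3, 4, 1, 0, 6, 5, 8]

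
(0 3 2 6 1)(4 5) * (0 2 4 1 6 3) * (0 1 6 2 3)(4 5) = (0 1 3 5 6 2)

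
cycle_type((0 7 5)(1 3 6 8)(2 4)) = 2.3.4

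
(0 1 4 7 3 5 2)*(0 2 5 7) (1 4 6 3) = (0 4) (1 6 3 7) 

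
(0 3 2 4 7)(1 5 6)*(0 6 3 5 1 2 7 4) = (0 5 3 7 6 2)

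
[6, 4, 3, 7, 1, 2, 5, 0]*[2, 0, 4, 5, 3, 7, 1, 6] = [1, 3, 5, 6, 0, 4, 7, 2]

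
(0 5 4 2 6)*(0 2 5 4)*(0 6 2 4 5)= (0 5 6 4)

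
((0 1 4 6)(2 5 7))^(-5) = (0 6 4 1)(2 5 7)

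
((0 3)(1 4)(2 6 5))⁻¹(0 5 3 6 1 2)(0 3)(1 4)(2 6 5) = (0 5 4 6 3 2)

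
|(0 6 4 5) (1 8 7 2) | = 4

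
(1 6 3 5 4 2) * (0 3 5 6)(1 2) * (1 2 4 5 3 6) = (0 6 3 1)(2 4)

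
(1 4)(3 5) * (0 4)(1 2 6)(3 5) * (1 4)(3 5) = (0 1)(2 6 4)(3 5)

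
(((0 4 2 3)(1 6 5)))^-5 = (0 3 2 4)(1 6 5)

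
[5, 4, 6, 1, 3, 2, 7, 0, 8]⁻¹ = [7, 3, 5, 4, 1, 0, 2, 6, 8]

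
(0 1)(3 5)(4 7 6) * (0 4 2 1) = (1 4 7 6 2)(3 5)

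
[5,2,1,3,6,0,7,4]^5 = [5,2,1,3,7,0,4,6]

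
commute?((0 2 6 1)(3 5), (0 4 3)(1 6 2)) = no:(0 2 6 1)(3 5) * (0 4 3)(1 6 2) = (0 1 4 3 5), (0 4 3)(1 6 2) * (0 2 6 1)(3 5) = (0 4 5 3 2)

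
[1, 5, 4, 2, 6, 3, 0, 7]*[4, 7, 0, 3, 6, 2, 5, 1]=[7, 2, 6, 0, 5, 3, 4, 1]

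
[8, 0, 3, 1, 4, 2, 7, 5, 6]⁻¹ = [1, 3, 5, 2, 4, 7, 8, 6, 0]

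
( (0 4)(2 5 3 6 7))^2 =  (2 3 7 5 6)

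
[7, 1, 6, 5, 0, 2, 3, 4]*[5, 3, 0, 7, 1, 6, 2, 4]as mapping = [0→4, 1→3, 2→2, 3→6, 4→5, 5→0, 6→7, 7→1]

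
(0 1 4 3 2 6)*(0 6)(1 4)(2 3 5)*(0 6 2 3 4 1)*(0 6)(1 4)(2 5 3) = (0 4 3 1 6 5 2)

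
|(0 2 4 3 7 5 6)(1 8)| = 14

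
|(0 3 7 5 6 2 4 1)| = 8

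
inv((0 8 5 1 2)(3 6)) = (0 2 1 5 8)(3 6)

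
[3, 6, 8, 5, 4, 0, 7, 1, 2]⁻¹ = [5, 7, 8, 0, 4, 3, 1, 6, 2]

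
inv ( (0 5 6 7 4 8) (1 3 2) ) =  (0 8 4 7 6 5) (1 2 3) 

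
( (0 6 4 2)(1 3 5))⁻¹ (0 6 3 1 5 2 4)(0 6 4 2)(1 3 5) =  (0 2 6 4 5 3 1)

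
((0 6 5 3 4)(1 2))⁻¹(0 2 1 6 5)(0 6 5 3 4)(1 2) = (1 2 5 3 6)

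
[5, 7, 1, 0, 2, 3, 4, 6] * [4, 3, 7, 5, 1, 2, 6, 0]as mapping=[0→2, 1→0, 2→3, 3→4, 4→7, 5→5, 6→1, 7→6]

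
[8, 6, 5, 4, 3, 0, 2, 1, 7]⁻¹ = [5, 7, 6, 4, 3, 2, 1, 8, 0]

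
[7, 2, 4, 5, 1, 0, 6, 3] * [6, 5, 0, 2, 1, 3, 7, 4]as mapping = [0→4, 1→0, 2→1, 3→3, 4→5, 5→6, 6→7, 7→2]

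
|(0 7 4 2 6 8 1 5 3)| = 9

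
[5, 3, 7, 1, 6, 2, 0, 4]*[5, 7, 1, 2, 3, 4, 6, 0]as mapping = [0→4, 1→2, 2→0, 3→7, 4→6, 5→1, 6→5, 7→3]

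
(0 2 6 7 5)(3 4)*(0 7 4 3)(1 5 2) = (0 1 5 7 2 6 4)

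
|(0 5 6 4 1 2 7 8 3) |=9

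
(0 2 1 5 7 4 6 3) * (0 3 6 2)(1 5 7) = (1 7 4 2 5)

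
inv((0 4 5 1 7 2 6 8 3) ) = (0 3 8 6 2 7 1 5 4) 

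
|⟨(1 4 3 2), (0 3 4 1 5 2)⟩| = 120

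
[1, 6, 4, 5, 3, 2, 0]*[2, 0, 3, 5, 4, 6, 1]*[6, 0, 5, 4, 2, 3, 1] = [6, 0, 2, 1, 3, 4, 5]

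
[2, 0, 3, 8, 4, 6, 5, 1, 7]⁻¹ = [1, 7, 0, 2, 4, 6, 5, 8, 3]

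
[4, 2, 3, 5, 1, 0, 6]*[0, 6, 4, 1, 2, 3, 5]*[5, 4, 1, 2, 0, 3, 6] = [1, 0, 4, 2, 6, 5, 3]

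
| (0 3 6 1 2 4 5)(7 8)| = 14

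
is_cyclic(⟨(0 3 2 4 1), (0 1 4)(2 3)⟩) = no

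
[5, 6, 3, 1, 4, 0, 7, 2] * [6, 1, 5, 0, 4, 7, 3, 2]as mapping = [0→7, 1→3, 2→0, 3→1, 4→4, 5→6, 6→2, 7→5]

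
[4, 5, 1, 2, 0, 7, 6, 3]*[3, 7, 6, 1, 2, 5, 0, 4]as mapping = [0→2, 1→5, 2→7, 3→6, 4→3, 5→4, 6→0, 7→1]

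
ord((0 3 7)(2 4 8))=3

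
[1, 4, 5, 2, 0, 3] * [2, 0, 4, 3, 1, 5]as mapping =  [0→0, 1→1, 2→5, 3→4, 4→2, 5→3]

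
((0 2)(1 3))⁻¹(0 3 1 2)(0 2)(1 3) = (0 2 1 3)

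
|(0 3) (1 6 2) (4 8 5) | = 6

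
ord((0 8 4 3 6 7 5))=7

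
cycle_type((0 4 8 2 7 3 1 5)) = 8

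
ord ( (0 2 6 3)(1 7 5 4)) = 4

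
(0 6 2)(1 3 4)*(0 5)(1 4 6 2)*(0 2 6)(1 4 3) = (0 6 4 3)(2 5)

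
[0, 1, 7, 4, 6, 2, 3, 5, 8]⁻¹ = [0, 1, 5, 6, 3, 7, 4, 2, 8]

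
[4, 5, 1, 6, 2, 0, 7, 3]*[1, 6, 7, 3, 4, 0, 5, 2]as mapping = [0→4, 1→0, 2→6, 3→5, 4→7, 5→1, 6→2, 7→3]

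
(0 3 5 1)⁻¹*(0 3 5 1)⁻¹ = (0 5)(1 3)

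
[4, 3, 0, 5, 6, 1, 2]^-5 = [2, 3, 6, 5, 0, 1, 4]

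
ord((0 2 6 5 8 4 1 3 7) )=9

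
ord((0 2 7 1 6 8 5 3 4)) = 9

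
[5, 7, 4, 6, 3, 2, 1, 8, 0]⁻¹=[8, 6, 5, 4, 2, 0, 3, 1, 7]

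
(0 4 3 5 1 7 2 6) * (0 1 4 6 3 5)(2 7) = (0 6 1 2 3)(4 5)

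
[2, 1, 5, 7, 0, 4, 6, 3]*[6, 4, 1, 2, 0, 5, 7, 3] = [1, 4, 5, 3, 6, 0, 7, 2]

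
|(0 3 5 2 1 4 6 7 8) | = 9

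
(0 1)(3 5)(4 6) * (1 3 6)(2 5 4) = (0 3 4 1)(2 5 6)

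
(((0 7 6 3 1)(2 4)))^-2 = (0 3 7 1 6)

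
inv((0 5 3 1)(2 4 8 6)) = (0 1 3 5)(2 6 8 4)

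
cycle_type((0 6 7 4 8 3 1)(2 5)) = 2.7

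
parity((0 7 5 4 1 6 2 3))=odd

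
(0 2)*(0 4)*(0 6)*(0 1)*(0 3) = (0 2 4 6 1 3)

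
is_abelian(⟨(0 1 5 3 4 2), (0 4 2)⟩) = no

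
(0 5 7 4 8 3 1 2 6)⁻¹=(0 6 2 1 3 8 4 7 5)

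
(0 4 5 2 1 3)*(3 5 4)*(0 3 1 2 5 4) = (0 1 4)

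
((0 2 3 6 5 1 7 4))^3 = (0 6 7 2 5 4 3 1)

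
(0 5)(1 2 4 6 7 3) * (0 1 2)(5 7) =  (0 7 3 2 4 6 5 1)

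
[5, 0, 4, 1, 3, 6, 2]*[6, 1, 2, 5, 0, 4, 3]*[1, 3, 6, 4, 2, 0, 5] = [2, 5, 1, 3, 0, 4, 6]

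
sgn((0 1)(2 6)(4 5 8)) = 1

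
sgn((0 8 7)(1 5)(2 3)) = 1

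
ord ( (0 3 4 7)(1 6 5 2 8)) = 20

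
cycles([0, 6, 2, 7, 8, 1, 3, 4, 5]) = (1 6 3 7 4 8 5)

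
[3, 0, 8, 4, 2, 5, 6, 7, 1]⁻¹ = [1, 8, 4, 0, 3, 5, 6, 7, 2]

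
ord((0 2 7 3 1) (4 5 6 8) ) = 20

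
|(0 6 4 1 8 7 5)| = 7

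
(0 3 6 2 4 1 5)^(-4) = (0 2 5 6 1 3 4)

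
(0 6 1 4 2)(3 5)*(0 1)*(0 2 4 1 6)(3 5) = (2 6)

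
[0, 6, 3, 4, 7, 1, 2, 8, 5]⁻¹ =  [0, 5, 6, 2, 3, 8, 1, 4, 7]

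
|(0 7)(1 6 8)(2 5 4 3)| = 12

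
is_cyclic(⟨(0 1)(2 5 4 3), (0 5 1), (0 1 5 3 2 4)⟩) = no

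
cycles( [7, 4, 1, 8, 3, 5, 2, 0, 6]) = (0 7)(1 4 3 8 6 2)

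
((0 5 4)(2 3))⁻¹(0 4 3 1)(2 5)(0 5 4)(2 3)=(0 2 1 5)(3 4)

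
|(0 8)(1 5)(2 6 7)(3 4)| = 6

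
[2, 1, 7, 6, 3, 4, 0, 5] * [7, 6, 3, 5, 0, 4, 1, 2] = [3, 6, 2, 1, 5, 0, 7, 4] 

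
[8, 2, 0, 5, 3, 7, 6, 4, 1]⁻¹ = [2, 8, 1, 4, 7, 3, 6, 5, 0]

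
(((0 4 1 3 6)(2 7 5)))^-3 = (0 1 6 4 3)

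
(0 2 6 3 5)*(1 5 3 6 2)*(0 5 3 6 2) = (0 1 3 6 2) 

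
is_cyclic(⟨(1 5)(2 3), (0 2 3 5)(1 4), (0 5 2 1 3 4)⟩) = no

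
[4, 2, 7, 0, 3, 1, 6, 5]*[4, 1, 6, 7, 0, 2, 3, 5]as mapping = [0→0, 1→6, 2→5, 3→4, 4→7, 5→1, 6→3, 7→2]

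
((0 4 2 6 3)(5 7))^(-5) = (5 7)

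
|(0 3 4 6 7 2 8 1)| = 8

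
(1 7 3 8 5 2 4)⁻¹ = (1 4 2 5 8 3 7)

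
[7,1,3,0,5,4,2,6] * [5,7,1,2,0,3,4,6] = [6,7,2,5,3,0,1,4]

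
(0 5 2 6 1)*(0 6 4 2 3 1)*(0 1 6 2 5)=(1 2 4 5 3 6) 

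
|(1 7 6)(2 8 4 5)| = 12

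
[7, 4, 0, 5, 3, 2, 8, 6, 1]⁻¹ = [2, 8, 5, 4, 1, 3, 7, 0, 6]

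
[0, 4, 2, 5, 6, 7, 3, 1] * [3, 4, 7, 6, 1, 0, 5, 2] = [3, 1, 7, 0, 5, 2, 6, 4]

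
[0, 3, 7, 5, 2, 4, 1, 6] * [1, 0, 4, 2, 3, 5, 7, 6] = [1, 2, 6, 5, 4, 3, 0, 7]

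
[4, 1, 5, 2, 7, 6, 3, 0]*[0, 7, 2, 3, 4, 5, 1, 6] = [4, 7, 5, 2, 6, 1, 3, 0]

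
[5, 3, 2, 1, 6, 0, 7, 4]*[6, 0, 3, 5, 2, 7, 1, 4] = [7, 5, 3, 0, 1, 6, 4, 2] 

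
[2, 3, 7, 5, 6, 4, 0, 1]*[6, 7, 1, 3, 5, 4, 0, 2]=[1, 3, 2, 4, 0, 5, 6, 7]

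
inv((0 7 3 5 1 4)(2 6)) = (0 4 1 5 3 7)(2 6)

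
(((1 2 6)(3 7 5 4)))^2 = (1 6 2)(3 5)(4 7)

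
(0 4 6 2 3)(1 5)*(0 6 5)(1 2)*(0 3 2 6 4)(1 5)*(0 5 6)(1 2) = (0 5)(1 3 4 2)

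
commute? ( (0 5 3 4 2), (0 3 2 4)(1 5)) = no: (0 5 3 4 2)*(0 3 2 4)(1 5) = (0 1 5 2 3), (0 3 2 4)(1 5)*(0 5 3 4 2) = (0 4 5 1 3)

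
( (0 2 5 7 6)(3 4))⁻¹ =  (0 6 7 5 2)(3 4)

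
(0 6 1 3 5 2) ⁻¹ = (0 2 5 3 1 6) 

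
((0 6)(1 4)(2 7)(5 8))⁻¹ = (0 6)(1 4)(2 7)(5 8)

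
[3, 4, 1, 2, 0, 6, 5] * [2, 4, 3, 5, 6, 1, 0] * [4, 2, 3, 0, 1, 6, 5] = [6, 5, 1, 0, 3, 4, 2]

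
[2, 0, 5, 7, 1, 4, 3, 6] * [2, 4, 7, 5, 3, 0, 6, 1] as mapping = [0→7, 1→2, 2→0, 3→1, 4→4, 5→3, 6→5, 7→6] 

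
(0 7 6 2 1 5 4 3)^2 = (0 6 1 4)(2 5 3 7)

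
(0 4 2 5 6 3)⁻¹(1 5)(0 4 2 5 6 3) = (1 6)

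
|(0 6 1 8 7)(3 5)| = 10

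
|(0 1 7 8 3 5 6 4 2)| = 9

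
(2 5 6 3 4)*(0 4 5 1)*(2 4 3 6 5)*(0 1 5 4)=(0 3 2 5 4) 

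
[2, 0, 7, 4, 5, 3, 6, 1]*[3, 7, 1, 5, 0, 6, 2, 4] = [1, 3, 4, 0, 6, 5, 2, 7]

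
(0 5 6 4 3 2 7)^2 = (0 6 3 7 5 4 2)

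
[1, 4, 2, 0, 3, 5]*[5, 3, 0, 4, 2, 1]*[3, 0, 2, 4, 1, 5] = [4, 2, 3, 5, 1, 0]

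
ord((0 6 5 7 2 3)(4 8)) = 6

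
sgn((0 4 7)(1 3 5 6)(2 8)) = 1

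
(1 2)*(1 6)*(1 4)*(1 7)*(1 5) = (1 2 6 4 7 5)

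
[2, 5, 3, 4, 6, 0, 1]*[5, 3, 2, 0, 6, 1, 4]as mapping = [0→2, 1→1, 2→0, 3→6, 4→4, 5→5, 6→3]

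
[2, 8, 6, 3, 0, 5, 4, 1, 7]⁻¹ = [4, 7, 0, 3, 6, 5, 2, 8, 1]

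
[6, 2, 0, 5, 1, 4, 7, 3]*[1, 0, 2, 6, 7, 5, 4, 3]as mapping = [0→4, 1→2, 2→1, 3→5, 4→0, 5→7, 6→3, 7→6]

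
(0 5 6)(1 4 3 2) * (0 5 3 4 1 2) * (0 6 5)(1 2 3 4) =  (0 4 1 2 3 6)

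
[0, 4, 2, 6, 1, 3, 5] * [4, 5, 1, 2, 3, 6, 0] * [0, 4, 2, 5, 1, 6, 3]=[1, 5, 4, 0, 6, 2, 3]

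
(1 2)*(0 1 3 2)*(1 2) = (0 2 3 1)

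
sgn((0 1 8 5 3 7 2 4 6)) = 1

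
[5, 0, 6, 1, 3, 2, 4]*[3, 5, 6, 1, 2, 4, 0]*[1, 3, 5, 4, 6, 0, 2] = [6, 4, 1, 0, 3, 2, 5]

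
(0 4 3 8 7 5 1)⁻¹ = (0 1 5 7 8 3 4)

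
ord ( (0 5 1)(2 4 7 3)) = 12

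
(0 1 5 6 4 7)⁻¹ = (0 7 4 6 5 1)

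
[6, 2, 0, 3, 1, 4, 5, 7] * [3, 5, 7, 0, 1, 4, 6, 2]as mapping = [0→6, 1→7, 2→3, 3→0, 4→5, 5→1, 6→4, 7→2]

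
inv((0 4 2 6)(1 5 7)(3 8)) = (0 6 2 4)(1 7 5)(3 8)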